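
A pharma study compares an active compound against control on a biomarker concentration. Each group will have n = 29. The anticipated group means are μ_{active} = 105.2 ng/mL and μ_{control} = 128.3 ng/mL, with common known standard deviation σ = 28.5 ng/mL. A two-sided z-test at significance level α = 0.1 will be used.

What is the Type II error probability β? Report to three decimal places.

β ≈ 0.075

Standardized effect: d = |μ_{active} − μ_{control}| / σ = |105.2 − 128.3| / 28.5 = 0.8105
Noncentrality parameter: λ = d·√(n/2) = 0.8105 × √(29/2) = 3.0864
Critical value for a two-sided test at α = 0.1: z_{α/2} = 1.645.
Power = Φ(λ − 1.645) + Φ(−λ − 1.645) = Φ(1.442) + Φ(-4.731) = 0.9253 + 0.0000 = 0.9253.
Type II error: β = 1 − power = 1 − 0.9253 = 0.0747.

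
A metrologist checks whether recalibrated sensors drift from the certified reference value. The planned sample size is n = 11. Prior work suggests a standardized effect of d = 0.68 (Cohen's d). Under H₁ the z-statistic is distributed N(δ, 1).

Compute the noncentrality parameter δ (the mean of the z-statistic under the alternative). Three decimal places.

The noncentrality parameter scales effect size by the design's sample-size factor: δ = d·√n = 0.68 × √11 = 2.2553

δ ≈ 2.255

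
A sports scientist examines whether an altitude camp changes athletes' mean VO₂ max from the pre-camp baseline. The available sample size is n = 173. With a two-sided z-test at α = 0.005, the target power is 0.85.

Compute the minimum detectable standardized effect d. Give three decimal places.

d ≈ 0.292

Required noncentrality: δ = z_{0.0025} + z_{0.15} = 2.807 + 1.036 = 3.843.
(Lower-tail contribution to power is negligible for δ > 0.)
δ = d·√n ⇒ d = δ/√n = 3.843/√173 = 0.2922.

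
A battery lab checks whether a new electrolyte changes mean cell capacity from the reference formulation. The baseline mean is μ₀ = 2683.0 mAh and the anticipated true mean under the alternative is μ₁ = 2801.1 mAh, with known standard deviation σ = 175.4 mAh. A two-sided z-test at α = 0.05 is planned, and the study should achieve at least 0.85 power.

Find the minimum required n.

n = 20

Standardized effect: d = |μ₁ − μ₀| / σ = |2801.1 − 2683.0| / 175.4 = 0.6733
Set Φ(δ − 1.960) = 0.85; then δ − 1.960 = Φ⁻¹(0.85) = 1.036, giving δ = 2.996.
(The Φ(−δ − z_{α/2}) term is vanishingly small for δ > 0 and is dropped in the standard sample-size formula.)
δ = d·√n ⇒ n = (δ/d)² = (2.996 / 0.6733)² = 19.80.
Round up to the next whole unit.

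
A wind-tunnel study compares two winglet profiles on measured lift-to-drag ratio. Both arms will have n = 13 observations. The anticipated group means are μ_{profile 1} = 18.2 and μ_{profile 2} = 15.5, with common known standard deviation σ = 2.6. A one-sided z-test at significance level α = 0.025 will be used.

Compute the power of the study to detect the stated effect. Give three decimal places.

Standardized effect: d = |μ_{profile 1} − μ_{profile 2}| / σ = |18.2 − 15.5| / 2.6 = 1.0385
Noncentrality parameter: δ = d·√(n/2) = 1.0385 × √(13/2) = 2.6476
Critical value for a one-sided test at α = 0.025: z_α = 1.960.
Power = P(Z > 1.960 − δ) = Φ(0.688) = 0.7541.

Power ≈ 0.754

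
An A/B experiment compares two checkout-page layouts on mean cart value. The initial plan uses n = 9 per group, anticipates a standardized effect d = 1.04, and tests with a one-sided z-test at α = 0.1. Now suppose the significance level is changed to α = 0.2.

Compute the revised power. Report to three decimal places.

δ = d·√(n/2) = 1.04 × √(9/2) = 2.2062 (unchanged). New critical value: z_{0.2} = 0.842.
Revised power = P(Z > 0.842 − δ) = Φ(1.365) = 0.9138.

Power ≈ 0.914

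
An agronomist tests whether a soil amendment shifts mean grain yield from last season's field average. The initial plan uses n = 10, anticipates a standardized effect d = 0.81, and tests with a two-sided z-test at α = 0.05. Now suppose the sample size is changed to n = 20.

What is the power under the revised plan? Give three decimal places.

Power ≈ 0.952

With n = 20: δ = d·√n = 0.81 × √20 = 3.6224. Critical value z_{0.025} = 1.960.
Revised power = Φ(δ − 1.960) + Φ(−δ − 1.960) = Φ(1.662) + Φ(-5.582) = 0.9518 + 0.0000 = 0.9518.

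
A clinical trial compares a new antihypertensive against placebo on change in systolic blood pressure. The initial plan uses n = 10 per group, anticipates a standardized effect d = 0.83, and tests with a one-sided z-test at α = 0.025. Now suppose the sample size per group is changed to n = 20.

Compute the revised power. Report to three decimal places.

With n = 20 per group: δ = d·√(n/2) = 0.83 × √(20/2) = 2.6247. Critical value z_{0.025} = 1.960.
Revised power = P(Z > 1.960 − δ) = Φ(0.665) = 0.7469.

Power ≈ 0.747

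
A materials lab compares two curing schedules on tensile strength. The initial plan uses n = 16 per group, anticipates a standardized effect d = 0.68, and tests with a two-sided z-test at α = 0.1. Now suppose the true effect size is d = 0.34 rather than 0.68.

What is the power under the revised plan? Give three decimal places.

Power ≈ 0.252

With d = 0.34: δ = d·√(n/2) = 0.34 × √(16/2) = 0.9617. Critical value z_{0.05} = 1.645.
Revised power = Φ(δ − 1.645) + Φ(−δ − 1.645) = Φ(-0.683) + Φ(-2.607) = 0.2472 + 0.0046 = 0.2518.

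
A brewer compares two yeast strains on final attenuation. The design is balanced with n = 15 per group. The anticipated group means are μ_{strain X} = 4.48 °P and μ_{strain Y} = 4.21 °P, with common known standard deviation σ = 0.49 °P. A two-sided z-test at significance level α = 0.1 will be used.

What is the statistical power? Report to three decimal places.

Standardized effect: d = |μ_{strain X} − μ_{strain Y}| / σ = |4.48 − 4.21| / 0.49 = 0.5510
Noncentrality parameter: δ = d·√(n/2) = 0.5510 × √(15/2) = 1.5090
Critical value for a two-sided test at α = 0.1: z_{α/2} = 1.645.
Power = Φ(δ − 1.645) + Φ(−δ − 1.645) = Φ(-0.136) + Φ(-3.154) = 0.4460 + 0.0008 = 0.4468.

Power ≈ 0.447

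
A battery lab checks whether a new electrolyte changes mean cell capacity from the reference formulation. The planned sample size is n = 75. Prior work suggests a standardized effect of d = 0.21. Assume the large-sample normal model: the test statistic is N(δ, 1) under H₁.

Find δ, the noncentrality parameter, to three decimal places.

δ ≈ 1.819

δ = d·√n = 0.21 × √75 = 1.8187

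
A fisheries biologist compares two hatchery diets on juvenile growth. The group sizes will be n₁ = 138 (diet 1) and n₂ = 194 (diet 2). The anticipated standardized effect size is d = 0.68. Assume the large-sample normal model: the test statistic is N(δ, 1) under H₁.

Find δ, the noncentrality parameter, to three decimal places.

δ = d / √(1/n₁ + 1/n₂) = 0.68 / √(1/138 + 1/194) = 6.1063

δ ≈ 6.106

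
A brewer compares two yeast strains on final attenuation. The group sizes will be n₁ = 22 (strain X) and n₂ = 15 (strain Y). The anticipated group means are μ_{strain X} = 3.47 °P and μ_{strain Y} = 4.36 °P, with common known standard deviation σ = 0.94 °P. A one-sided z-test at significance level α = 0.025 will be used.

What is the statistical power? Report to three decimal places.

Standardized effect: d = |μ_{strain X} − μ_{strain Y}| / σ = |3.47 − 4.36| / 0.94 = 0.9468
Noncentrality parameter: λ = d / √(1/n₁ + 1/n₂) = 0.9468 / √(1/22 + 1/15) = 2.8276
One-sided α = 0.025 → critical value z_{0.025} = 1.960.
Power = Φ(λ − 1.960) = Φ(0.868) = 0.8072.

Power ≈ 0.807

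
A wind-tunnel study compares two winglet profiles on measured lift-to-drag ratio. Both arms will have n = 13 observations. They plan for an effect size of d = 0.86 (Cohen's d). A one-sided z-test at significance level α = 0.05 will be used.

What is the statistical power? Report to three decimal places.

Power ≈ 0.708

Noncentrality parameter: δ = d·√(n/2) = 0.86 × √(13/2) = 2.1926
One-sided α = 0.05 → critical value z_{0.05} = 1.645.
Power = Φ(δ − 1.645) = Φ(0.548) = 0.7081.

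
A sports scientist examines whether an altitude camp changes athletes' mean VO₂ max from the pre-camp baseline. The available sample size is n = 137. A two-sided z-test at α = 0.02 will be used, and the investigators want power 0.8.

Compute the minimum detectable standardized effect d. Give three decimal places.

d ≈ 0.271

Required noncentrality: δ = z_{0.01} + z_{0.20} = 2.326 + 0.842 = 3.168.
(The second rejection-region term Φ(−δ − z_{α/2}) is negligible and dropped.)
δ = d·√n ⇒ d = δ/√n = 3.168/√137 = 0.2707.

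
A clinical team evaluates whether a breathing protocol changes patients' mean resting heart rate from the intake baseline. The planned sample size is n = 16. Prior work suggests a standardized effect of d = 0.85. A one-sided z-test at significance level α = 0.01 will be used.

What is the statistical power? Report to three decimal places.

Noncentrality parameter: δ = d·√n = 0.85 × √16 = 3.4000
Critical value for a one-sided test at α = 0.01: z_α = 2.326.
Power = P(Z > 2.326 − δ) = Φ(1.074) = 0.8585.

Power ≈ 0.859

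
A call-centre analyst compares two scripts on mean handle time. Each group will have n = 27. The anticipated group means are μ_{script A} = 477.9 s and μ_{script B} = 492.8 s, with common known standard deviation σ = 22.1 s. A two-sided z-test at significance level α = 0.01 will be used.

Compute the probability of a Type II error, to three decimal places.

β ≈ 0.539

Standardized effect: d = |μ_{script A} − μ_{script B}| / σ = |477.9 − 492.8| / 22.1 = 0.6742
Noncentrality parameter: δ = d·√(n/2) = 0.6742 × √(27/2) = 2.4772
Two-sided α = 0.01 → critical value z_{0.005} = 2.576.
Power = Φ(δ − 2.576) + Φ(−δ − 2.576) = Φ(-0.099) + Φ(-5.053) = 0.4607 + 0.0000 = 0.4607.
Type II error: β = 1 − power = 1 − 0.4607 = 0.5393.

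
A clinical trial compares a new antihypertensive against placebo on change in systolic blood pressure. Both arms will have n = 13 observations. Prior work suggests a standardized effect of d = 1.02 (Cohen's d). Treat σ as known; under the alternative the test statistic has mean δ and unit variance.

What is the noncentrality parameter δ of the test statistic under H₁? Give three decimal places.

δ ≈ 2.600

The noncentrality parameter scales effect size by the design's sample-size factor: δ = d·√(n/2) = 1.02 × √(13/2) = 2.6005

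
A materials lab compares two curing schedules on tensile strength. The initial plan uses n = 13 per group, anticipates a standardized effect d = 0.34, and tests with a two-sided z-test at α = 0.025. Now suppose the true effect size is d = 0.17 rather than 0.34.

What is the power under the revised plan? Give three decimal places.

Power ≈ 0.039

With d = 0.17: δ = d·√(n/2) = 0.17 × √(13/2) = 0.4334. Critical value z_{0.0125} = 2.241.
Revised power = Φ(δ − 2.241) + Φ(−δ − 2.241) = Φ(-1.808) + Φ(-2.675) = 0.0353 + 0.0037 = 0.0390.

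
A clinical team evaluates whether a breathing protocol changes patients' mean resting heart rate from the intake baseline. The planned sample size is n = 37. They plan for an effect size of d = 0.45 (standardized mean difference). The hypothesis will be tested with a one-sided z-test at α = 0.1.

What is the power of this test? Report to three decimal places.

Power ≈ 0.927

Noncentrality parameter: δ = d·√n = 0.45 × √37 = 2.7372
Critical value for a one-sided test at α = 0.1: z_α = 1.282.
Power = P(Z > 1.282 − δ) = Φ(1.456) = 0.9273.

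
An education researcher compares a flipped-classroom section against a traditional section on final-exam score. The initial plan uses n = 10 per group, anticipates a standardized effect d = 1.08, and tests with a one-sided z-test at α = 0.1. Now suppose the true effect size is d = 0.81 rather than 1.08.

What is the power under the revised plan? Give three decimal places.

Power ≈ 0.702

With d = 0.81: δ = d·√(n/2) = 0.81 × √(10/2) = 1.8112. Critical value z_{0.1} = 1.282.
Revised power = Φ(δ − 1.282) = Φ(0.530) = 0.7018.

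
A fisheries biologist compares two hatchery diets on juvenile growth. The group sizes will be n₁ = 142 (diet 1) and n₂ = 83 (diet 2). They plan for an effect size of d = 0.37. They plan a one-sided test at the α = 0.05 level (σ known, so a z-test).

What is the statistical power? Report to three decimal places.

Power ≈ 0.849

Noncentrality parameter: δ = d / √(1/n₁ + 1/n₂) = 0.37 / √(1/142 + 1/83) = 2.6779
Critical value for a one-sided test at α = 0.05: z_α = 1.645.
Power = P(Z > 1.645 − δ) = Φ(1.033) = 0.8492.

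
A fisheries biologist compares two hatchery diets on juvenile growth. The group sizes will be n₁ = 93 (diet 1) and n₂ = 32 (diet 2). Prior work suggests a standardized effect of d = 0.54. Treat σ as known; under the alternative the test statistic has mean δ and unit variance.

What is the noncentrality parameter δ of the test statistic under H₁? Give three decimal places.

δ = d / √(1/n₁ + 1/n₂) = 0.54 / √(1/93 + 1/32) = 2.6348

δ ≈ 2.635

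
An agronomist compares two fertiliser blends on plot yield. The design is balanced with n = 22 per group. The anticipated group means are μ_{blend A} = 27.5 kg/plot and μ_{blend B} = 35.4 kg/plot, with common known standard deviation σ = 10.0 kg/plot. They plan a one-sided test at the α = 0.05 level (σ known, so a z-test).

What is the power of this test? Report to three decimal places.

Power ≈ 0.835

Standardized effect: d = |μ_{blend A} − μ_{blend B}| / σ = |27.5 − 35.4| / 10.0 = 0.7900
Noncentrality parameter: δ = d·√(n/2) = 0.7900 × √(22/2) = 2.6201
One-sided α = 0.05 → critical value z_{0.05} = 1.645.
Power = P(Z > 1.645 − δ) = Φ(0.975) = 0.8353.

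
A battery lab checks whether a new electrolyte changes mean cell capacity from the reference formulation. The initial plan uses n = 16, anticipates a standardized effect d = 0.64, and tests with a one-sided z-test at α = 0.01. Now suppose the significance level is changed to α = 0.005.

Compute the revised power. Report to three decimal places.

δ = d·√n = 0.64 × √16 = 2.5600 (unchanged). New critical value: z_{0.005} = 2.576.
Revised power = Φ(δ − 2.576) = Φ(-0.016) = 0.4937.

Power ≈ 0.494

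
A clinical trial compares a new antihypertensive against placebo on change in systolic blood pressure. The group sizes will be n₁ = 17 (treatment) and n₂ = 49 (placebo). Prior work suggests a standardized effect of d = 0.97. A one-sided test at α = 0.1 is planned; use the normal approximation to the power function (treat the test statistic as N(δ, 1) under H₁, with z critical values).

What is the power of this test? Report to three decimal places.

Noncentrality parameter: δ = d / √(1/n₁ + 1/n₂) = 0.97 / √(1/17 + 1/49) = 3.4461
Critical value for a one-sided test at α = 0.1: z_α = 1.282.
Power = P(Z > 1.282 − δ) = Φ(2.165) = 0.9848.

Power ≈ 0.985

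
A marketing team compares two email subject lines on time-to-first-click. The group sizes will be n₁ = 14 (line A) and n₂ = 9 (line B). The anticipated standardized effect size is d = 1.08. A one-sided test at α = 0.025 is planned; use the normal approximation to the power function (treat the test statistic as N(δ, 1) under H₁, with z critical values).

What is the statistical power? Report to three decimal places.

Noncentrality parameter: δ = d / √(1/n₁ + 1/n₂) = 1.08 / √(1/14 + 1/9) = 2.5278
Critical value for a one-sided test at α = 0.025: z_α = 1.960.
Power = P(Z > 1.960 − δ) = Φ(0.568) = 0.7149.

Power ≈ 0.715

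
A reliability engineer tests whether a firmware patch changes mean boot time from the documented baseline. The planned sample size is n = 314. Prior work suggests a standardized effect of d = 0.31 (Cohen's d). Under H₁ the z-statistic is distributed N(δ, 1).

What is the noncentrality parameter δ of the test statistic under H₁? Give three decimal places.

The noncentrality parameter scales effect size by the design's sample-size factor: δ = d·√n = 0.31 × √314 = 5.4932

δ ≈ 5.493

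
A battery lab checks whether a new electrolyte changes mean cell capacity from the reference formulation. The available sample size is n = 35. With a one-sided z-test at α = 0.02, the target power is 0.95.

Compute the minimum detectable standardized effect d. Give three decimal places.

Required noncentrality: δ = z_{0.02} + z_{0.05} = 2.054 + 1.645 = 3.699.
δ = d·√n ⇒ d = δ/√n = 3.699/√35 = 0.6252.

d ≈ 0.625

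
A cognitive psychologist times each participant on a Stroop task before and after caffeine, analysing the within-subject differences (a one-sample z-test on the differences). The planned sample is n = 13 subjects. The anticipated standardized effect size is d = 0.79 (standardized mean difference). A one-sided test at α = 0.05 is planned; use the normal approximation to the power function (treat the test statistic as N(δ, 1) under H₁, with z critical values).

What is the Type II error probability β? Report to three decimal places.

β ≈ 0.114

Noncentrality parameter: δ = d·√n = 0.79 × √13 = 2.8484
One-sided α = 0.05 → critical value z_{0.05} = 1.645.
Power = P(Z > 1.645 − δ) = Φ(1.204) = 0.8856.
Type II error: β = 1 − power = 1 − 0.8856 = 0.1144.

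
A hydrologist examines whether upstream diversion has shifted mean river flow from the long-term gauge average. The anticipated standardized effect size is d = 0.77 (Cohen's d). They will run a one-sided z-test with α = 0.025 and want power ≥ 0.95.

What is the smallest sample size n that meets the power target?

n = 22

Set Φ(δ − 1.960) = 0.95; then δ − 1.960 = Φ⁻¹(0.95) = 1.645, giving δ = 3.605.
δ = d·√n ⇒ n = (δ/d)² = (3.605 / 0.77)² = 21.92.
Rounding up, n = 22.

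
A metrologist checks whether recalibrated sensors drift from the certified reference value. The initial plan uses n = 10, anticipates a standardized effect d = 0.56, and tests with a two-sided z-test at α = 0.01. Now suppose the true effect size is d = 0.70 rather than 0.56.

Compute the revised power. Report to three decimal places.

Power ≈ 0.359

With d = 0.70: δ = d·√n = 0.70 × √10 = 2.2136. Critical value z_{0.005} = 2.576.
Revised power = Φ(δ − 2.576) + Φ(−δ − 2.576) = Φ(-0.362) + Φ(-4.789) = 0.3586 + 0.0000 = 0.3586.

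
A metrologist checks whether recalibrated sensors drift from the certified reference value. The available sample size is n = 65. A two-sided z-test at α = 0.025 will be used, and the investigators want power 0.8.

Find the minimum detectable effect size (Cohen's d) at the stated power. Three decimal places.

Required noncentrality: δ = z_{0.0125} + z_{0.20} = 2.241 + 0.842 = 3.083.
(The second rejection-region term Φ(−δ − z_{α/2}) is negligible and dropped.)
δ = d·√n ⇒ d = δ/√n = 3.083/√65 = 0.3824.

d ≈ 0.382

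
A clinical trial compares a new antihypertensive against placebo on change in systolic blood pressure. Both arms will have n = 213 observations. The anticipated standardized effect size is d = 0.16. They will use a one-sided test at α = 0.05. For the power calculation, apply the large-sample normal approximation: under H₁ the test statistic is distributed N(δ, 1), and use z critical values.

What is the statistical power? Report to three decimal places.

Noncentrality parameter: δ = d·√(n/2) = 0.16 × √(213/2) = 1.6512
One-sided α = 0.05 → critical value z_{0.05} = 1.645.
Power = Φ(δ − 1.645) = Φ(0.006) = 0.5025.

Power ≈ 0.503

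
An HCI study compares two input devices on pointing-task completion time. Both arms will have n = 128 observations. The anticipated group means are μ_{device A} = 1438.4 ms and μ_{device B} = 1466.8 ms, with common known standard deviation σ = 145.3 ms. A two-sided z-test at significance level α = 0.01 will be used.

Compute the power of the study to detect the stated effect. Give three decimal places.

Standardized effect: d = |μ_{device A} − μ_{device B}| / σ = |1438.4 − 1466.8| / 145.3 = 0.1955
Noncentrality parameter: δ = d·√(n/2) = 0.1955 × √(128/2) = 1.5637
Critical value for a two-sided test at α = 0.01: z_{α/2} = 2.576.
Power = Φ(δ − 2.576) + Φ(−δ − 2.576) = Φ(-1.012) + Φ(-4.139) = 0.1557 + 0.0000 = 0.1557.

Power ≈ 0.156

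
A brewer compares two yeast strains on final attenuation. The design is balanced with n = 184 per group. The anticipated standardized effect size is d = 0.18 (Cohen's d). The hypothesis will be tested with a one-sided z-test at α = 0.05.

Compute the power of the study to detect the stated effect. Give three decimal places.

Noncentrality parameter: δ = d·√(n/2) = 0.18 × √(184/2) = 1.7265
One-sided α = 0.05 → critical value z_{0.05} = 1.645.
Power = P(Z > 1.645 − δ) = Φ(0.082) = 0.5325.

Power ≈ 0.533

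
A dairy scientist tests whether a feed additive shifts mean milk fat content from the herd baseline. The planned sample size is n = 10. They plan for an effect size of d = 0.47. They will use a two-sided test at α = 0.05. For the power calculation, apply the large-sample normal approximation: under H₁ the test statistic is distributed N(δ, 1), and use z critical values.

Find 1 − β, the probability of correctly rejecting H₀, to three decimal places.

Noncentrality parameter: δ = d·√n = 0.47 × √10 = 1.4863
Critical value for a two-sided test at α = 0.05: z_{α/2} = 1.960.
Power = Φ(δ − 1.960) + Φ(−δ − 1.960) = Φ(-0.474) + Φ(-3.446) = 0.3179 + 0.0003 = 0.3181.

Power ≈ 0.318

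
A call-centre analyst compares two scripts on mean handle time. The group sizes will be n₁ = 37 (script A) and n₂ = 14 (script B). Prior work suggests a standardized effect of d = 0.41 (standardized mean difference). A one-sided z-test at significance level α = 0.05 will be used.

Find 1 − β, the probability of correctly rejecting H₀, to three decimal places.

Power ≈ 0.368

Noncentrality parameter: δ = d / √(1/n₁ + 1/n₂) = 0.41 / √(1/37 + 1/14) = 1.3067
One-sided α = 0.05 → critical value z_{0.05} = 1.645.
Power = P(Z > 1.645 − δ) = Φ(-0.338) = 0.3676.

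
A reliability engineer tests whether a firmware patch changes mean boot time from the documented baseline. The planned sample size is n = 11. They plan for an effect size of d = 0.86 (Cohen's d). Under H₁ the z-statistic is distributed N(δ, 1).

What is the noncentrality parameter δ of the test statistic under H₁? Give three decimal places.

δ = d·√n = 0.86 × √11 = 2.8523

δ ≈ 2.852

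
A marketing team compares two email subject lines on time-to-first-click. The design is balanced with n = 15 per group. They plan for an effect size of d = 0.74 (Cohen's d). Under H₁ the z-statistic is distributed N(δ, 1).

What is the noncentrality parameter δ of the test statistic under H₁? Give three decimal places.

δ ≈ 2.027

The noncentrality parameter scales effect size by the design's sample-size factor: δ = d·√(n/2) = 0.74 × √(15/2) = 2.0266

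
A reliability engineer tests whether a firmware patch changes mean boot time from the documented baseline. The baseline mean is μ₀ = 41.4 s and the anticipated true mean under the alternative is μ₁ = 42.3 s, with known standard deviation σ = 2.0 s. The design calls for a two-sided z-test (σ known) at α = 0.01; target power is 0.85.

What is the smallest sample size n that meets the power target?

n = 65

Standardized effect: d = |μ₁ − μ₀| / σ = |42.3 − 41.4| / 2.0 = 0.4500
For power 0.85 need Φ(δ − z_{0.005}) = 0.85, so δ = z_{0.005} + z_{0.15} = 2.576 + 1.036 = 3.612.
(The Φ(−δ − z_{α/2}) term is vanishingly small for δ > 0 and is dropped in the standard sample-size formula.)
δ = d·√n ⇒ n = (δ/d)² = (3.612 / 0.4500)² = 64.44.
Round up to the next whole unit.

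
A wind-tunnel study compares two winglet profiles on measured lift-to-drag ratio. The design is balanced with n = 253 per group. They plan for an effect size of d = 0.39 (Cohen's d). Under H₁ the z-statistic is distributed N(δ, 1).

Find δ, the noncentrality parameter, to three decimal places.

The noncentrality parameter scales effect size by the design's sample-size factor: δ = d·√(n/2) = 0.39 × √(253/2) = 4.3864

δ ≈ 4.386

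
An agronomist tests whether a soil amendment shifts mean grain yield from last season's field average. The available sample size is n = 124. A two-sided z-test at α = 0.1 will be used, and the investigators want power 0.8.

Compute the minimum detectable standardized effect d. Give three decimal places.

d ≈ 0.223

Need Φ(δ − 1.645) = 0.8, so δ = 1.645 + 0.842 = 2.486.
(The second rejection-region term Φ(−δ − z_{α/2}) is negligible and dropped.)
δ = d·√n ⇒ d = δ/√n = 2.486/√124 = 0.2233.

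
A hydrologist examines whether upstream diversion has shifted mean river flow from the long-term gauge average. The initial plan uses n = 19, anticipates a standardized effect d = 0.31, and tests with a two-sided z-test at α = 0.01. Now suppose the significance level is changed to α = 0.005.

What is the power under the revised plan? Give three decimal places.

δ = d·√n = 0.31 × √19 = 1.3513 (unchanged). New critical value: z_{0.0025} = 2.807.
Revised power = Φ(δ − 2.807) + Φ(−δ − 2.807) = Φ(-1.456) + Φ(-4.158) = 0.0727 + 0.0000 = 0.0727.

Power ≈ 0.073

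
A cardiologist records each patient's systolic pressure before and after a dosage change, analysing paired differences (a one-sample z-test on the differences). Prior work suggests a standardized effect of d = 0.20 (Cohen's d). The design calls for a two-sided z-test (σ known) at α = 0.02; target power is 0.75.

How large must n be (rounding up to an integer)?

n = 226

For power 0.75 need Φ(δ − z_{0.01}) = 0.75, so δ = z_{0.01} + z_{0.25} = 2.326 + 0.674 = 3.001.
(The Φ(−δ − z_{α/2}) term is vanishingly small for δ > 0 and is dropped in the standard sample-size formula.)
δ = d·√n ⇒ n = (δ/d)² = (3.001 / 0.20)² = 225.13.
Rounding up, n = 226.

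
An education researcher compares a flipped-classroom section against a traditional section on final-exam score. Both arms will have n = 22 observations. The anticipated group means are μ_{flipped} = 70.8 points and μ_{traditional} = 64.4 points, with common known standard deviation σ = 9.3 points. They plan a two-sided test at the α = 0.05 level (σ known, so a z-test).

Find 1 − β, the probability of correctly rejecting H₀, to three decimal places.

Power ≈ 0.626

Standardized effect: d = |μ_{flipped} − μ_{traditional}| / σ = |70.8 − 64.4| / 9.3 = 0.6882
Noncentrality parameter: λ = d·√(n/2) = 0.6882 × √(22/2) = 2.2824
Two-sided α = 0.05 → critical value z_{0.025} = 1.960.
Power = Φ(λ − 1.960) + Φ(−λ − 1.960) = Φ(0.322) + Φ(-4.242) = 0.6264 + 0.0000 = 0.6265.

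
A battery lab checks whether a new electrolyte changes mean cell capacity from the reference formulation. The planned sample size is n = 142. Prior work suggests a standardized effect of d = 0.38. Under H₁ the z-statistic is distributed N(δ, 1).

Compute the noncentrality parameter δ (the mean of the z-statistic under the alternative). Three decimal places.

The noncentrality parameter scales effect size by the design's sample-size factor: δ = d·√n = 0.38 × √142 = 4.5282

δ ≈ 4.528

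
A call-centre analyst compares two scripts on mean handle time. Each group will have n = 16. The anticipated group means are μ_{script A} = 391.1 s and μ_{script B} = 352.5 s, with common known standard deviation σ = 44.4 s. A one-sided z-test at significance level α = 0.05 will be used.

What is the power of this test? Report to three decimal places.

Power ≈ 0.792

Standardized effect: d = |μ_{script A} − μ_{script B}| / σ = |391.1 − 352.5| / 44.4 = 0.8694
Noncentrality parameter: δ = d·√(n/2) = 0.8694 × √(16/2) = 2.4589
One-sided α = 0.05 → critical value z_{0.05} = 1.645.
Power = Φ(δ − 1.645) = Φ(0.814) = 0.7922.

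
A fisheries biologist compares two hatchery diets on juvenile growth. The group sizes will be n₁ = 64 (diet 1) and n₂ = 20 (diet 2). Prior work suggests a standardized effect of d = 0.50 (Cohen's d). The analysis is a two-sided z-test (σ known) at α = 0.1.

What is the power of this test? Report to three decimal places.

Noncentrality parameter: δ = d / √(1/n₁ + 1/n₂) = 0.50 / √(1/64 + 1/20) = 1.9518
Two-sided α = 0.1 → critical value z_{0.05} = 1.645.
Power = Φ(δ − 1.645) + Φ(−δ − 1.645) = Φ(0.307) + Φ(-3.597) = 0.6206 + 0.0002 = 0.6207.

Power ≈ 0.621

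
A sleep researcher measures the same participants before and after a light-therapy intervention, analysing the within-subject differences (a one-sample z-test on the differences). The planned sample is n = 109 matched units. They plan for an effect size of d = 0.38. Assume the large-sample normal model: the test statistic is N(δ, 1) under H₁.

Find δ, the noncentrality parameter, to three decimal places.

The noncentrality parameter scales effect size by the design's sample-size factor: δ = d·√n = 0.38 × √109 = 3.9673

δ ≈ 3.967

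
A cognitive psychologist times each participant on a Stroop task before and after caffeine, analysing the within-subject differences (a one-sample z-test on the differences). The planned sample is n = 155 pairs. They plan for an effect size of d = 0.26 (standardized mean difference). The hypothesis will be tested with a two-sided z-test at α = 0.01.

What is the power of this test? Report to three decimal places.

Noncentrality parameter: λ = d·√n = 0.26 × √155 = 3.2370
Critical value for a two-sided test at α = 0.01: z_{α/2} = 2.576.
Power = Φ(λ − 2.576) + Φ(−λ − 2.576) = Φ(0.661) + Φ(-5.813) = 0.7457 + 0.0000 = 0.7457.

Power ≈ 0.746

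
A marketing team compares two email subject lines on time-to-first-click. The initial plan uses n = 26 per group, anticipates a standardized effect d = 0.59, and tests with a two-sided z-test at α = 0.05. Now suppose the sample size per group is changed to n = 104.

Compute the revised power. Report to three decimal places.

Power ≈ 0.989

With n = 104 per group: δ = d·√(n/2) = 0.59 × √(104/2) = 4.2546. Critical value z_{0.025} = 1.960.
Revised power = Φ(δ − 1.960) + Φ(−δ − 1.960) = Φ(2.295) + Φ(-6.215) = 0.9891 + 0.0000 = 0.9891.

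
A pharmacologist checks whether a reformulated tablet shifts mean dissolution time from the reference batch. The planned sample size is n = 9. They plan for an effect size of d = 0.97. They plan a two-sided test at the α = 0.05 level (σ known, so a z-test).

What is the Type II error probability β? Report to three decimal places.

β ≈ 0.171

Noncentrality parameter: δ = d·√n = 0.97 × √9 = 2.9100
Critical value for a two-sided test at α = 0.05: z_{α/2} = 1.960.
Power = Φ(δ − 1.960) + Φ(−δ − 1.960) = Φ(0.950) + Φ(-4.870) = 0.8290 + 0.0000 = 0.8290.
Type II error: β = 1 − power = 1 − 0.8290 = 0.1710.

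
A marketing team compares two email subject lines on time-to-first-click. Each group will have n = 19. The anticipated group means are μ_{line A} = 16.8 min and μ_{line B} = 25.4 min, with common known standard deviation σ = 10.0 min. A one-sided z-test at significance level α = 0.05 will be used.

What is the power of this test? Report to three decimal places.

Power ≈ 0.843

Standardized effect: d = |μ_{line A} − μ_{line B}| / σ = |16.8 − 25.4| / 10.0 = 0.8600
Noncentrality parameter: δ = d·√(n/2) = 0.8600 × √(19/2) = 2.6507
Critical value for a one-sided test at α = 0.05: z_α = 1.645.
Power = P(Z > 1.645 − δ) = Φ(1.006) = 0.8428.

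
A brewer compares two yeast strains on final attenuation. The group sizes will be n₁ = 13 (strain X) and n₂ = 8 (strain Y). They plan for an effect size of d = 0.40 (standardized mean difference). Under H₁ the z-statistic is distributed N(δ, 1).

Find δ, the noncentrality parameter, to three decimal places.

The noncentrality parameter scales effect size by the design's sample-size factor: δ = d / √(1/n₁ + 1/n₂) = 0.40 / √(1/13 + 1/8) = 0.8902

δ ≈ 0.890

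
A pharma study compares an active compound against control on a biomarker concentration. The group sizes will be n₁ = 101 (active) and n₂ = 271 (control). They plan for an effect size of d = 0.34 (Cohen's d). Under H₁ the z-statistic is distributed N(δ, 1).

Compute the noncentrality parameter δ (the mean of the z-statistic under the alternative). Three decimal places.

δ ≈ 2.916

δ = d / √(1/n₁ + 1/n₂) = 0.34 / √(1/101 + 1/271) = 2.9164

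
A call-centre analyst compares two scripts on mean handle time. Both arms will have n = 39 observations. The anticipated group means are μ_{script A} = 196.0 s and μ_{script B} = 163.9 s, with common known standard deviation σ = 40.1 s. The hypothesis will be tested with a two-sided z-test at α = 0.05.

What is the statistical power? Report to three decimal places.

Standardized effect: d = |μ_{script A} − μ_{script B}| / σ = |196.0 − 163.9| / 40.1 = 0.8005
Noncentrality parameter: δ = d·√(n/2) = 0.8005 × √(39/2) = 3.5349
Critical value for a two-sided test at α = 0.05: z_{α/2} = 1.960.
Power = Φ(δ − 1.960) + Φ(−δ − 1.960) = Φ(1.575) + Φ(-5.495) = 0.9424 + 0.0000 = 0.9424.

Power ≈ 0.942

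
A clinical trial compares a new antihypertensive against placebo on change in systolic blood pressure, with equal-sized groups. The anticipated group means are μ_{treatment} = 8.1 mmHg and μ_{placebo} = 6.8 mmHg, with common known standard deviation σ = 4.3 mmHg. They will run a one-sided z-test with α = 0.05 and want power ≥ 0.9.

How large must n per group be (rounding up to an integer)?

Standardized effect: d = |μ_{treatment} − μ_{placebo}| / σ = |8.1 − 6.8| / 4.3 = 0.3023
For power 0.9 need Φ(δ − z_{0.05}) = 0.9, so δ = z_{0.05} + z_{0.10} = 1.645 + 1.282 = 2.926.
δ = d·√(n/2) ⇒ n = 2(δ/d)² = 2 × (2.926 / 0.3023)² = 187.39.
Rounding up, n = 188 per group.

n = 188 per group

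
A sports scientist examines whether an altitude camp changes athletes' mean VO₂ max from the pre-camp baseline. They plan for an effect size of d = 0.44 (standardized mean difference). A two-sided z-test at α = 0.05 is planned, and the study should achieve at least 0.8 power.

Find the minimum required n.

n = 41

Set Φ(δ − 1.960) = 0.8; then δ − 1.960 = Φ⁻¹(0.8) = 0.842, giving δ = 2.802.
(The Φ(−δ − z_{α/2}) term is vanishingly small for δ > 0 and is dropped in the standard sample-size formula.)
δ = d·√n ⇒ n = (δ/d)² = (2.802 / 0.44)² = 40.54.
Rounding up, n = 41.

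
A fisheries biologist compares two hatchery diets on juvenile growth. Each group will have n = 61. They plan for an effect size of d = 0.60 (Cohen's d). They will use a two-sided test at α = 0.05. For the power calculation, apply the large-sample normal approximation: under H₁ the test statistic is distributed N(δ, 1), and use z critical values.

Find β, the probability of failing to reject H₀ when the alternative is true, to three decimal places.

Noncentrality parameter: δ = d·√(n/2) = 0.60 × √(61/2) = 3.3136
Two-sided α = 0.05 → critical value z_{0.025} = 1.960.
Power = Φ(δ − 1.960) + Φ(−δ − 1.960) = Φ(1.354) + Φ(-5.274) = 0.9121 + 0.0000 = 0.9121.
Type II error: β = 1 − power = 1 − 0.9121 = 0.0879.

β ≈ 0.088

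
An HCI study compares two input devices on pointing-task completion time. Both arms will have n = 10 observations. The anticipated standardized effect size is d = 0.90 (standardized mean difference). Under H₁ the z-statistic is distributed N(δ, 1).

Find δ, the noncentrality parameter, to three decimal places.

δ ≈ 2.012

δ = d·√(n/2) = 0.90 × √(10/2) = 2.0125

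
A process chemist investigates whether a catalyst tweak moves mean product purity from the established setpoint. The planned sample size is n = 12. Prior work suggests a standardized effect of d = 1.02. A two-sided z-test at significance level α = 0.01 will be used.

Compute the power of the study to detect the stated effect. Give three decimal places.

Power ≈ 0.831

Noncentrality parameter: δ = d·√n = 1.02 × √12 = 3.5334
Critical value for a two-sided test at α = 0.01: z_{α/2} = 2.576.
Power = Φ(δ − 2.576) + Φ(−δ − 2.576) = Φ(0.958) + Φ(-6.109) = 0.8309 + 0.0000 = 0.8309.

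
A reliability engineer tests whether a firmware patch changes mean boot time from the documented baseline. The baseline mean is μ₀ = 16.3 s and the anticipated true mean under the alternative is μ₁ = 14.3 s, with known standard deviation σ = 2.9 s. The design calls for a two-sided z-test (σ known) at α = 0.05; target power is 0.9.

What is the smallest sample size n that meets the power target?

Standardized effect: d = |μ₁ − μ₀| / σ = |14.3 − 16.3| / 2.9 = 0.6897
For power 0.9 need Φ(δ − z_{0.025}) = 0.9, so δ = z_{0.025} + z_{0.10} = 1.960 + 1.282 = 3.242.
(For δ > 0 the lower-tail rejection region contributes negligibly to power, so the one-term inversion is standard.)
δ = d·√n ⇒ n = (δ/d)² = (3.242 / 0.6897)² = 22.09.
Rounding up, n = 23.

n = 23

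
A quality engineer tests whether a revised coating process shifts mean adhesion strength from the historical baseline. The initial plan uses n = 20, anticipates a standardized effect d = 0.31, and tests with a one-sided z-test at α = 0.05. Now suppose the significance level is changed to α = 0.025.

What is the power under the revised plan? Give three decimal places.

δ = d·√n = 0.31 × √20 = 1.3864 (unchanged). New critical value: z_{0.025} = 1.960.
Revised power = Φ(δ − 1.960) = Φ(-0.574) = 0.2831.

Power ≈ 0.283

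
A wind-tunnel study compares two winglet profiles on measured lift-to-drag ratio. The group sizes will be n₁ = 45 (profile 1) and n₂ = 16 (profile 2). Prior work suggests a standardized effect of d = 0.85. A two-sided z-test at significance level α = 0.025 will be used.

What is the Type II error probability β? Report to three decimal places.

Noncentrality parameter: λ = d / √(1/n₁ + 1/n₂) = 0.85 / √(1/45 + 1/16) = 2.9203
Two-sided α = 0.025 → critical value z_{0.0125} = 2.241.
Power = Φ(λ − 2.241) + Φ(−λ − 2.241) = Φ(0.679) + Φ(-5.162) = 0.7514 + 0.0000 = 0.7514.
Type II error: β = 1 − power = 1 − 0.7514 = 0.2486.

β ≈ 0.249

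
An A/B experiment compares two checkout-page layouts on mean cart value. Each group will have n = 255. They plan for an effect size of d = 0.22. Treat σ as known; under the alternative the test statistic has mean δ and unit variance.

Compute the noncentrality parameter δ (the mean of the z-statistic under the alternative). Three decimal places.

δ ≈ 2.484

δ = d·√(n/2) = 0.22 × √(255/2) = 2.4841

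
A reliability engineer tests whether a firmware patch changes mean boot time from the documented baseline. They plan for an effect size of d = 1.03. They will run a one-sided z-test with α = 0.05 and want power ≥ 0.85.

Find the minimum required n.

For power 0.85 need Φ(δ − z_{0.05}) = 0.85, so δ = z_{0.05} + z_{0.15} = 1.645 + 1.036 = 2.681.
δ = d·√n ⇒ n = (δ/d)² = (2.681 / 1.03)² = 6.78.
Rounding up, n = 7.

n = 7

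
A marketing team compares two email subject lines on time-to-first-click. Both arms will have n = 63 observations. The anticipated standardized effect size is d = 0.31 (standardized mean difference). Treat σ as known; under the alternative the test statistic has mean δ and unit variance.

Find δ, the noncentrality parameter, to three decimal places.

δ ≈ 1.740

The noncentrality parameter scales effect size by the design's sample-size factor: δ = d·√(n/2) = 0.31 × √(63/2) = 1.7399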